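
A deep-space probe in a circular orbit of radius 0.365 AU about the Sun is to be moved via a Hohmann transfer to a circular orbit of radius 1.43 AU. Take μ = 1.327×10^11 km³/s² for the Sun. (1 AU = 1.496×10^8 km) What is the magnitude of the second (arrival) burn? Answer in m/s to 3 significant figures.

In km: r₁ = 0.365 × 1.496×10^8 = 5.4604×10^7 km; r₂ = 1.43 × 1.496×10^8 = 2.13928×10^8 km.
Transfer-ellipse semi-major axis a_t = (r₁ + r₂)/2 = (5.4604×10^7 + 2.13928×10^8)/2 = 1.34266×10^8 km.
On the circular orbit at r = 2.13928×10^8 km, v_c = √(μ/r) = 24.906 km/s.
Vis-viva on the transfer ellipse at r = 2.13928×10^8 km gives v_t = √[μ(2/r − 1/a_t)] = 15.883 km/s.
Δv₂ = |v_t − v_c| = |15.883 − 24.906| = 9.023 km/s.

Δv₂ = 9020 m/s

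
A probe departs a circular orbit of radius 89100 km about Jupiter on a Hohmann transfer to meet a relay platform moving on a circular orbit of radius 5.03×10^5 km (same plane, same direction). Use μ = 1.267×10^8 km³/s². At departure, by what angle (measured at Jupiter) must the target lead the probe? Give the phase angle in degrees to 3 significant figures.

φ = 98.7°

The Hohmann ellipse has a_t = (r₁ + r₂)/2 = 2.9605×10^5 km.
Transfer time t = π√(a_t³/μ) = 44958 s.
The target's mean motion on its circular orbit is ω₂ = √(μ/r₂³) = 3.1553×10^-5 rad/s.
Angle swept by the target during transfer: ω₂·t = 1.4186 rad = 81.28°.
The probe traverses 180° on the transfer ellipse, so the target must lead by 180° − 81.28° = 98.7°.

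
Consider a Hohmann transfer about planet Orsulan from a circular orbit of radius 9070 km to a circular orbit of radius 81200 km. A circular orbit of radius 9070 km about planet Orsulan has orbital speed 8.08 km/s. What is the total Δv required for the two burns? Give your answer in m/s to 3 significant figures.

Δv = 4250 m/s

From the circular-orbit relation v² = μ/r at r = 9070 km: μ = v²r = (8.08)² × 9070 = 5.92148×10^5 km³/s².
Semi-major axis of the transfer orbit: a_t = (9070 + 81200)/2 = 45135 km.
Circular speed at r₁: v₁ = √(μ/r₁) = √(5.92148×10^5/9070) = 8.080000 km/s.
Transfer-orbit speed at r₁ (vis-viva): v_p = √[μ(2/r₁ − 1/a_t)] = 10.83759 km/s.
First burn Δv₁ = |v_p − v₁| = 2.75759 km/s.
At r₂, v₂ = √(μ/r₂) = 2.7005 km/s.
Transfer-orbit speed at r₂: v_a = √[μ(2/r₂ − 1/a_t)] = 1.2106 km/s.
Second burn Δv₂ = |v₂ − v_a| = 1.48990 km/s.
Total Δv = Δv₁ + Δv₂ = 4.247 km/s.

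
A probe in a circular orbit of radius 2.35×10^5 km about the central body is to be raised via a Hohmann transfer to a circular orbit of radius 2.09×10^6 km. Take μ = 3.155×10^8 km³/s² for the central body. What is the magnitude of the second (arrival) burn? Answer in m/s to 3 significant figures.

Semi-major axis of the transfer orbit: a_t = (2.350×10^5 + 2.090×10^6)/2 = 1.1625×10^6 km.
On the circular orbit at r = 2.090×10^6 km, v_c = √(μ/r) = 12.286 km/s.
Vis-viva on the transfer ellipse at r = 2.090×10^6 km gives v_t = √[μ(2/r − 1/a_t)] = 5.5241 km/s.
Δv₂ = |v_t − v_c| = |5.5241 − 12.286| = 6.762 km/s.

Δv₂ = 6760 m/s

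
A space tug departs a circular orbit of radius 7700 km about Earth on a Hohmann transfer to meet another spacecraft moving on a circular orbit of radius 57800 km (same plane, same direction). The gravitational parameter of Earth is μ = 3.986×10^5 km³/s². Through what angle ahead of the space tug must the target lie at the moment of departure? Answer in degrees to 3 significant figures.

φ = 103°

The Hohmann ellipse has a_t = (r₁ + r₂)/2 = 32750 km.
The half-period of the transfer ellipse is t = π√(a_t³/μ) = 29492 s.
Target angular speed ω₂ = √(μ/r₂³) = 4.5434×10^-5 rad/s.
Angle swept by the target during transfer: ω₂·t = 1.3399 rad = 76.77°.
The space tug traverses 180° on the transfer ellipse, so the target must lead by 180° − 76.77° = 103°.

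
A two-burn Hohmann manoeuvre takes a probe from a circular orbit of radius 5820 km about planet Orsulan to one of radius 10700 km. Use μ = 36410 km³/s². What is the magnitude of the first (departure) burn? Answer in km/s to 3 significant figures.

Δv₁ = 0.346 km/s

Semi-major axis of the transfer orbit: a_t = (5820 + 10700)/2 = 8260 km.
On the circular orbit at r = 5820 km, v_c = √(μ/r) = 2.5012 km/s.
Transfer-orbit speed at the same r (vis-viva, a = a_t): v_t = √[μ(2/r − 1/a_t)] = 2.8468 km/s.
Δv₁ = |v_t − v_c| = |2.8468 − 2.5012| = 0.3456 km/s.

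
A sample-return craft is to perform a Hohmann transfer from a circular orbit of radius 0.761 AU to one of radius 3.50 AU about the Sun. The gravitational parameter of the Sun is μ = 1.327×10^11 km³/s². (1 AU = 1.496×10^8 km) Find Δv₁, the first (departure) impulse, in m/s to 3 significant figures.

Δv₁ = 9620 m/s

In km: r₁ = 0.761 × 1.496×10^8 = 1.138456×10^8 km; r₂ = 3.50 × 1.496×10^8 = 5.236×10^8 km.
Transfer-ellipse semi-major axis a_t = (r₁ + r₂)/2 = (1.138456×10^8 + 5.236×10^8)/2 = 3.187228×10^8 km.
Circular speed at r = 1.138456×10^8 km: v_c = √(μ/r) = 34.141 km/s.
Vis-viva on the transfer ellipse at r = 1.138456×10^8 km gives v_t = √[μ(2/r − 1/a_t)] = 43.759 km/s.
Δv₁ = |v_t − v_c| = |43.759 − 34.141| = 9.618 km/s.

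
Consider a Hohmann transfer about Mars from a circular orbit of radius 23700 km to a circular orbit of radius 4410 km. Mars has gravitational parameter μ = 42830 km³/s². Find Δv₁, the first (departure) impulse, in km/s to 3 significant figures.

Δv₁ = 0.591 km/s

Semi-major axis of the transfer orbit: a_t = (23700 + 4410)/2 = 14055 km.
On the circular orbit at r = 23700 km, v_c = √(μ/r) = 1.3443 km/s.
Transfer-orbit speed at the same r (vis-viva, a = a_t): v_t = √[μ(2/r − 1/a_t)] = 0.75302 km/s.
Δv₁ = |v_t − v_c| = |0.75302 − 1.3443| = 0.5913 km/s.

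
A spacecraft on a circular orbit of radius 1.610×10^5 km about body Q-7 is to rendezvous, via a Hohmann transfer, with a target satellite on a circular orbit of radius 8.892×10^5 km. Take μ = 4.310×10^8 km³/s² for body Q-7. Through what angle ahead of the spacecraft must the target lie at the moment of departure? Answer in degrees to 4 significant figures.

φ = 98.32°

The Hohmann ellipse has a_t = (r₁ + r₂)/2 = 5.251×10^5 km.
The half-period of the transfer ellipse is t = π√(a_t³/μ) = 57580.3 s.
The target's mean motion on its circular orbit is ω₂ = √(μ/r₂³) = 2.47594×10^-5 rad/s.
Angle swept by the target during transfer: ω₂·t = 1.42565 rad = 81.68°.
Arrival is 180° from departure on the ellipse, so φ = 180° − 81.68° = 98.32°.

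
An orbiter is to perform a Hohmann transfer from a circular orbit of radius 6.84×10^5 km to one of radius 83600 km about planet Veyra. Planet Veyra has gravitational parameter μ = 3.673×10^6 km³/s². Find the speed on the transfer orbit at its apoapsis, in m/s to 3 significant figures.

v = 1080 m/s

The Hohmann ellipse has a_t = (r₁ + r₂)/2 = 3.838×10^5 km.
The apoapsis of the transfer ellipse is at r = 6.840×10^5 km.
Vis-viva: v = √[μ(2/r − 1/a_t)] = √[3.673×10^6 × (2/6.840×10^5 − 1/3.838×10^5)] = 1.082 km/s.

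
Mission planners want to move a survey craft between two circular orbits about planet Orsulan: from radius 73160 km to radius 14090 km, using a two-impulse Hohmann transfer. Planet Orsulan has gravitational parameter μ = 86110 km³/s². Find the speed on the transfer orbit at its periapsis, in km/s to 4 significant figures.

v = 3.201 km/s

The Hohmann ellipse has a_t = (r₁ + r₂)/2 = 43625 km.
At periapsis, r = 14090 km.
Vis-viva: v = √[μ(2/r − 1/a_t)] = √[86110 × (2/14090 − 1/43625)] = 3.201 km/s.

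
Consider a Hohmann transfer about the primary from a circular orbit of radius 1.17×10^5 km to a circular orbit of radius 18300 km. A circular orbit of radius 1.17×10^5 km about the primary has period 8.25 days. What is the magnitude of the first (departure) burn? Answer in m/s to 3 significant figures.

From Kepler's third law T² = 4π²r³/μ at r = 1.17×10^5 km, T = 8.25 days = 8.25 × 86400 s = 7.128×10^5 s: μ = 4π²r³/T² = 1.24446×10^5 km³/s².
Semi-major axis of the transfer orbit: a_t = (1.170×10^5 + 18300)/2 = 67650 km.
Circular speed at r = 1.170×10^5 km: v_c = √(μ/r) = 1.0313 km/s.
Vis-viva on the transfer ellipse at r = 1.170×10^5 km gives v_t = √[μ(2/r − 1/a_t)] = 0.53640 km/s.
Δv₁ = |v_t − v_c| = |0.53640 − 1.0313| = 0.4949 km/s.

Δv₁ = 495 m/s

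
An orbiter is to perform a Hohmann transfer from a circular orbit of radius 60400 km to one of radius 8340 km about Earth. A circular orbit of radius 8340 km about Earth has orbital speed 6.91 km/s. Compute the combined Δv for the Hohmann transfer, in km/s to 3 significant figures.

From the circular-orbit relation v² = μ/r at r = 8340 km: μ = v²r = (6.91)² × 8340 = 3.98219×10^5 km³/s².
The Hohmann ellipse has a_t = (r₁ + r₂)/2 = 34370 km.
At r₁ the circular-orbit speed is v₁ = √(μ/r₁) = 2.568 km/s.
On the transfer ellipse at r₁, vis-viva gives v_a = √[μ(2/r₁ − 1/a_t)] = 1.265 km/s.
First burn Δv₁ = |v_a − v₁| = 1.303 km/s.
Circular speed at r₂: v₂ = √(μ/r₂) = 6.910 km/s.
Transfer-orbit speed at r₂: v_p = √[μ(2/r₂ − 1/a_t)] = 9.160 km/s.
Second burn Δv₂ = |v₂ − v_p| = 2.250 km/s.
Total Δv = Δv₁ + Δv₂ = 3.553 km/s.

Δv = 3.55 km/s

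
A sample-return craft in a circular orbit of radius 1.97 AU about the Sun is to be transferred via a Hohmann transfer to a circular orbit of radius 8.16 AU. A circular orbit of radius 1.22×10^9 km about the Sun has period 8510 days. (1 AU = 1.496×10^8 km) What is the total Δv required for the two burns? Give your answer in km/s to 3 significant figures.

From Kepler's third law T² = 4π²r³/μ at r = 1.22×10^9 km, T = 8510 days = 8510 × 86400 s = 7.35264×10^8 s: μ = 4π²r³/T² = 1.32603×10^11 km³/s².
In km: r₁ = 1.97 × 1.496×10^8 = 2.94712×10^8 km; r₂ = 8.16 × 1.496×10^8 = 1.220736×10^9 km.
Transfer-ellipse semi-major axis a_t = (r₁ + r₂)/2 = (2.94712×10^8 + 1.220736×10^9)/2 = 7.57724×10^8 km.
At r₁ the circular-orbit speed is v₁ = √(μ/r₁) = 21.212 km/s.
On the transfer ellipse at r₁, vis-viva gives v_p = √[μ(2/r₁ − 1/a_t)] = 26.924 km/s.
First burn Δv₁ = |v_p − v₁| = 5.712 km/s.
Circular speed at r₂: v₂ = √(μ/r₂) = 10.422 km/s.
Transfer-orbit speed at r₂: v_a = √[μ(2/r₂ − 1/a_t)] = 6.4999 km/s.
Second burn Δv₂ = |v₂ − v_a| = 3.922 km/s.
Total Δv = Δv₁ + Δv₂ = 9.634 km/s.

Δv = 9.63 km/s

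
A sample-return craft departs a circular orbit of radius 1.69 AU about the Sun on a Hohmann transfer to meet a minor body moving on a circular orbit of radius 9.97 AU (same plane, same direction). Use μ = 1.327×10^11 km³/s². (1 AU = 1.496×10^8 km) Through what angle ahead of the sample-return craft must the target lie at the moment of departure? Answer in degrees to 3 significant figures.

φ = 99.5°

In km: r₁ = 1.69 × 1.496×10^8 = 2.52824×10^8 km; r₂ = 9.97 × 1.496×10^8 = 1.491512×10^9 km.
Transfer-ellipse semi-major axis a_t = (r₁ + r₂)/2 = (2.52824×10^8 + 1.491512×10^9)/2 = 8.72168×10^8 km.
Transfer time t = π√(a_t³/μ) = 2.2213×10^8 s.
Target angular speed ω₂ = √(μ/r₂³) = 6.3241×10^-9 rad/s.
Angle swept by the target during transfer: ω₂·t = 1.4048 rad = 80.49°.
The sample-return craft traverses 180° on the transfer ellipse, so the target must lead by 180° − 80.49° = 99.5°.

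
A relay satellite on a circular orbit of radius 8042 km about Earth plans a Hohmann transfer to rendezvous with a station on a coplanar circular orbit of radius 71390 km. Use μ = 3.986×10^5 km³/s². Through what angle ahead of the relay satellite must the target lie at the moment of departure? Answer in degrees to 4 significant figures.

Transfer-ellipse semi-major axis a_t = (r₁ + r₂)/2 = (8042 + 71390)/2 = 39716 km.
The half-period of the transfer ellipse is t = π√(a_t³/μ) = 39385 s.
Target angular speed ω₂ = √(μ/r₂³) = 3.3099×10^-5 rad/s.
Angle swept by the target during transfer: ω₂·t = 1.3036 rad = 74.69°.
Arrival is 180° from departure on the ellipse, so φ = 180° − 74.69° = 105.3°.

φ = 105.3°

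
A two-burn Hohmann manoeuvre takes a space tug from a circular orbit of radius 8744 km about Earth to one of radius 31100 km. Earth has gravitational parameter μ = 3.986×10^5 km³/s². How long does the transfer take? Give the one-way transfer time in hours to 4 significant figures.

The Hohmann ellipse has a_t = (r₁ + r₂)/2 = 19922 km.
By Kepler's third law the transfer-orbit period is T = 2π√(a_t³/μ), so t = T/2 = 13992 s.
Converting: 13992 s ÷ 3600 s/hour = 3.887 hours.

t = 3.887 hours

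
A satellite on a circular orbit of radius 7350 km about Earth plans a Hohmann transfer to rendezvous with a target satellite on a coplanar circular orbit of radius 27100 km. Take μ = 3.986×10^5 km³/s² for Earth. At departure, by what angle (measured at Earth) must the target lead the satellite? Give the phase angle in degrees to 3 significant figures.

φ = 88.8°

Semi-major axis of the transfer orbit: a_t = (7350 + 27100)/2 = 17225 km.
Transfer time t = π√(a_t³/μ) = 11250 s.
Target angular speed ω₂ = √(μ/r₂³) = 1.415×10^-4 rad/s.
Angle swept by the target during transfer: ω₂·t = 1.592 rad = 91.21°.
The satellite traverses 180° on the transfer ellipse, so the target must lead by 180° − 91.21° = 88.8°.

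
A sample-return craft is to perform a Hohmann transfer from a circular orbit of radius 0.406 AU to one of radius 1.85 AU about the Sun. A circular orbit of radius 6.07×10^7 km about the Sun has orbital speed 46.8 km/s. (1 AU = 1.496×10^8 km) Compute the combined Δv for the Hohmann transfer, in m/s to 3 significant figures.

Δv = 21900 m/s

From the circular-orbit relation v² = μ/r at r = 6.07×10^7 km: μ = v²r = (46.8)² × 6.07×10^7 = 1.32948×10^11 km³/s².
In km: r₁ = 0.406 × 1.496×10^8 = 6.07376×10^7 km; r₂ = 1.85 × 1.496×10^8 = 2.7676×10^8 km.
The Hohmann ellipse has a_t = (r₁ + r₂)/2 = 1.687488×10^8 km.
At r₁ the circular-orbit speed is v₁ = √(μ/r₁) = 46.79 km/s.
On the transfer ellipse at r₁, vis-viva equation gives v_p = √[μ(2/r₁ − 1/a_t)] = 59.92 km/s.
First burn Δv₁ = |v_p − v₁| = 13.13 km/s.
Circular speed at r₂: v₂ = √(μ/r₂) = 21.917 km/s.
Transfer-orbit speed at r₂: v_a = √[μ(2/r₂ − 1/a_t)] = 13.149 km/s.
Second burn Δv₂ = |v₂ − v_a| = 8.768 km/s.
Total Δv = Δv₁ + Δv₂ = 21.90 km/s.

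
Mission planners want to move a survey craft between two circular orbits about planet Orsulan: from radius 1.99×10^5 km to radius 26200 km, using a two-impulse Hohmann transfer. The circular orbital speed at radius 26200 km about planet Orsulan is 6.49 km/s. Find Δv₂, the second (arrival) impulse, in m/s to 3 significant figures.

From the circular-orbit relation v² = μ/r at r = 26200 km: μ = v²r = (6.49)² × 26200 = 1.10355×10^6 km³/s².
The Hohmann ellipse has a_t = (r₁ + r₂)/2 = 1.126×10^5 km.
On the circular orbit at r = 26200 km, v_c = √(μ/r) = 6.490 km/s.
Transfer-orbit speed at the same r (vis-viva, a = a_t): v_t = √[μ(2/r − 1/a_t)] = 8.628 km/s.
Δv₂ = |v_t − v_c| = |8.628 − 6.490| = 2.138 km/s.

Δv₂ = 2140 m/s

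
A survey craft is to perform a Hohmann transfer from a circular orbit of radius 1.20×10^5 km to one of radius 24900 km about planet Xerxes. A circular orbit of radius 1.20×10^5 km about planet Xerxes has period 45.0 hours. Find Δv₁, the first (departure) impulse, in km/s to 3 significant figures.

From Kepler's third law T² = 4π²r³/μ at r = 1.20×10^5 km, T = 45.0 hours = 45.0 × 3600 s = 1.620×10^5 s: μ = 4π²r³/T² = 2.59940×10^6 km³/s².
Semi-major axis of the transfer orbit: a_t = (1.200×10^5 + 24900)/2 = 72450 km.
On the circular orbit at r = 1.200×10^5 km, v_c = √(μ/r) = 4.6542 km/s.
Vis-viva on the transfer ellipse at r = 1.200×10^5 km gives v_t = √[μ(2/r − 1/a_t)] = 2.7285 km/s.
Δv₁ = |v_t − v_c| = |2.7285 − 4.6542| = 1.926 km/s.

Δv₁ = 1.93 km/s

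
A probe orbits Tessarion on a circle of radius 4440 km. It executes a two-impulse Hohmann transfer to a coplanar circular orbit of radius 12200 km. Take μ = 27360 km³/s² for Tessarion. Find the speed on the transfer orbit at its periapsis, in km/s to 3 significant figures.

Transfer-ellipse semi-major axis a_t = (r₁ + r₂)/2 = (4440 + 12200)/2 = 8320 km.
The periapsis of the transfer ellipse is at r = 4440 km.
From the vis-viva equation, v = √[μ(2/r − 1/a_t)] = 3.006 km/s.

v = 3.01 km/s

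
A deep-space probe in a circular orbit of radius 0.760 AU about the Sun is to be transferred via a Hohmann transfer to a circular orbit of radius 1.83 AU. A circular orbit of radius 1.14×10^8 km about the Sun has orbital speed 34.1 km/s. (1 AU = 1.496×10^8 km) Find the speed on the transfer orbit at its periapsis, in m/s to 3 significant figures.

From the circular-orbit relation v² = μ/r at r = 1.14×10^8 km: μ = v²r = (34.1)² × 1.14×10^8 = 1.32560×10^11 km³/s².
In km: r₁ = 0.760 × 1.496×10^8 = 1.13696×10^8 km; r₂ = 1.83 × 1.496×10^8 = 2.73768×10^8 km.
Transfer-ellipse semi-major axis a_t = (r₁ + r₂)/2 = (1.13696×10^8 + 2.73768×10^8)/2 = 1.93732×10^8 km.
At periapsis, r = 1.13696×10^8 km.
Vis-viva: v = √[μ(2/r − 1/a_t)] = √[1.32560×10^11 × (2/1.13696×10^8 − 1/1.93732×10^8)] = 40.59 km/s.

v = 40600 m/s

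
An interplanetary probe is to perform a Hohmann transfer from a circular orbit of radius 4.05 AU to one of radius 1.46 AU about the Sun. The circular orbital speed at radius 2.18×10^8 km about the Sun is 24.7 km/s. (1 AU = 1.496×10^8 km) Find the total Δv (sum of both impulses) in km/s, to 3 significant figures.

From the circular-orbit relation v² = μ/r at r = 2.18×10^8 km: μ = v²r = (24.7)² × 2.18×10^8 = 1.33000×10^11 km³/s².
In km: r₁ = 4.05 × 1.496×10^8 = 6.0588×10^8 km; r₂ = 1.46 × 1.496×10^8 = 2.18416×10^8 km.
Transfer-ellipse semi-major axis a_t = (r₁ + r₂)/2 = (6.0588×10^8 + 2.18416×10^8)/2 = 4.12148×10^8 km.
Circular speed at r₁: v₁ = √(μ/r₁) = √(1.33000×10^11/6.0588×10^8) = 14.82 km/s.
Transfer-orbit speed at r₁ (v² = μ(2/r − 1/a)): v_a = √[μ(2/r₁ − 1/a_t)] = 10.79 km/s.
First burn Δv₁ = |v_a − v₁| = 4.030 km/s.
At r₂, v₂ = √(μ/r₂) = 24.676 km/s.
Transfer-orbit speed at r₂: v_p = √[μ(2/r₂ − 1/a_t)] = 29.919 km/s.
Second burn Δv₂ = |v₂ − v_p| = 5.243 km/s.
Δv = Δv₁ + Δv₂ = 4.030 + 5.243 = 9.273 km/s.

Δv = 9.27 km/s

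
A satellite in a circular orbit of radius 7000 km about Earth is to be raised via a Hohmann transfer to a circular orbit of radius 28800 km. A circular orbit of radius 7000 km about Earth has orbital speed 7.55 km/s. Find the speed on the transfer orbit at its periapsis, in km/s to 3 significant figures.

v = 9.58 km/s

From the circular-orbit relation v² = μ/r at r = 7000 km: μ = v²r = (7.55)² × 7000 = 3.99018×10^5 km³/s².
Semi-major axis of the transfer orbit: a_t = (7000 + 28800)/2 = 17900 km.
At periapsis, r = 7000 km.
Applying v² = μ(2/r − 1/a_t): v = 9.577 km/s.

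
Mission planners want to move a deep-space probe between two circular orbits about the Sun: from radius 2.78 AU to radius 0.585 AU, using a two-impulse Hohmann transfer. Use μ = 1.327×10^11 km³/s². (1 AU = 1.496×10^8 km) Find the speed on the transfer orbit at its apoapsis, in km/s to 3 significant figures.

v = 10.5 km/s

In km: r₁ = 2.78 × 1.496×10^8 = 4.15888×10^8 km; r₂ = 0.585 × 1.496×10^8 = 8.7516×10^7 km.
Transfer-ellipse semi-major axis a_t = (r₁ + r₂)/2 = (4.15888×10^8 + 8.7516×10^7)/2 = 2.51702×10^8 km.
The apoapsis of the transfer ellipse is at r = 4.15888×10^8 km.
Applying v² = μ(2/r − 1/a_t): v = 10.53 km/s.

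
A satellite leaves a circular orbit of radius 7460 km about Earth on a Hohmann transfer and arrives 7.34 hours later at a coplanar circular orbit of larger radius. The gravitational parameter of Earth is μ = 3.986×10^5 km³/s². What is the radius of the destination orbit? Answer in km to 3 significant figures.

r₂ = 53400 km

Transfer time t = 7.34 hours = 26424 s, and t = π√(a_t³/μ).
So a_t = (μ t²/π²)^(1/3) = (3.986×10^5 × (26424)² / π²)^(1/3) = 30438 km.
Since a_t = (r₁ + r₂)/2, r₂ = 2a_t − r₁ = 2×30438 − 7460 = 53416 km.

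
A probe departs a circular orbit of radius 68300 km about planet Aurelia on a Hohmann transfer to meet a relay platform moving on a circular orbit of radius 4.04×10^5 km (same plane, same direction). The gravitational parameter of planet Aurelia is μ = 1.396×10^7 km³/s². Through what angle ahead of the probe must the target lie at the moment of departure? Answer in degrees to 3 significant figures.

φ = 99.6°

The Hohmann ellipse has a_t = (r₁ + r₂)/2 = 2.3615×10^5 km.
Transfer time t = π√(a_t³/μ) = 96490 s.
Target angular speed ω₂ = √(μ/r₂³) = 1.455×10^-5 rad/s.
Angle swept by the target during transfer: ω₂·t = 1.404 rad = 80.44°.
The probe traverses 180° on the transfer ellipse, so the target must lead by 180° − 80.44° = 99.6°.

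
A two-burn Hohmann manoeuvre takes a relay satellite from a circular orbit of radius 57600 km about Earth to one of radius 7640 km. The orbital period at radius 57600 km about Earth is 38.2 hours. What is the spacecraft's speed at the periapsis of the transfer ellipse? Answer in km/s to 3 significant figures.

v = 9.60 km/s

From Kepler's third law T² = 4π²r³/μ at r = 57600 km, T = 38.2 hours = 38.2 × 3600 s = 1.3752×10^5 s: μ = 4π²r³/T² = 3.98929×10^5 km³/s².
Transfer-ellipse semi-major axis a_t = (r₁ + r₂)/2 = (57600 + 7640)/2 = 32620 km.
The periapsis of the transfer ellipse is at r = 7640 km.
Applying v² = μ(2/r − 1/a_t): v = 9.602 km/s.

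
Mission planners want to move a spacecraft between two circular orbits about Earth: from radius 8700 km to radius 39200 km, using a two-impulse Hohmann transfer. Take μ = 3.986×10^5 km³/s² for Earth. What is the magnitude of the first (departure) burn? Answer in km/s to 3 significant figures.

The Hohmann ellipse has a_t = (r₁ + r₂)/2 = 23950 km.
On the circular orbit at r = 8700 km, v_c = √(μ/r) = 6.769 km/s.
Transfer-orbit speed at the same r (vis-viva, a = a_t): v_t = √[μ(2/r − 1/a_t)] = 8.660 km/s.
Δv₁ = |v_t − v_c| = |8.660 − 6.769| = 1.891 km/s.

Δv₁ = 1.89 km/s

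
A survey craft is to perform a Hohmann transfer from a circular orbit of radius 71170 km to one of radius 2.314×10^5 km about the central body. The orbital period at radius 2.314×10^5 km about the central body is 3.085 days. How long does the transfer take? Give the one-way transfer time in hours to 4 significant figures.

t = 19.57 hours

From Kepler's third law T² = 4π²r³/μ at r = 2.314×10^5 km, T = 3.085 days = 3.085 × 86400 s = 2.66544×10^5 s: μ = 4π²r³/T² = 6.88513×10^6 km³/s².
Semi-major axis of the transfer orbit: a_t = (71170 + 2.314×10^5)/2 = 1.51285×10^5 km.
By Kepler's third law the transfer-orbit period is T = 2π√(a_t³/μ), so t = T/2 = 70450 s.
Converting: 70450 s ÷ 3600 s/hour = 19.57 hours.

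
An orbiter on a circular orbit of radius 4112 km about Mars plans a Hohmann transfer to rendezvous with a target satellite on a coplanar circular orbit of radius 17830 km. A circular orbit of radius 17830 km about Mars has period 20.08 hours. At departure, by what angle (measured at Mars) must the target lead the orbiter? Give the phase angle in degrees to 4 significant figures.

From Kepler's third law T² = 4π²r³/μ at r = 17830 km, T = 20.08 hours = 20.08 × 3600 s = 72288 s: μ = 4π²r³/T² = 42823.4 km³/s².
Semi-major axis of the transfer orbit: a_t = (4112 + 17830)/2 = 10971 km.
Transfer time t = π√(a_t³/μ) = 17445 s.
The target's mean motion on its circular orbit is ω₂ = √(μ/r₂³) = 8.6919×10^-5 rad/s.
Angle swept by the target during transfer: ω₂·t = 1.5163 rad = 86.88°.
Arrival is 180° from departure on the ellipse, so φ = 180° − 86.88° = 93.12°.

φ = 93.12°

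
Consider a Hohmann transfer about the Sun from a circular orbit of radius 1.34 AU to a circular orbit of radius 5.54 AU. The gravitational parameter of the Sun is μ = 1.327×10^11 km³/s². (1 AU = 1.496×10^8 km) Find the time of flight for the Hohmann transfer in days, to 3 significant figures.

t = 1170 days

In km: r₁ = 1.34 × 1.496×10^8 = 2.00464×10^8 km; r₂ = 5.54 × 1.496×10^8 = 8.28784×10^8 km.
Semi-major axis of the transfer orbit: a_t = (2.00464×10^8 + 8.28784×10^8)/2 = 5.14624×10^8 km.
Transfer time t = π√(a_t³/μ) = π√((5.14624×10^8)³ / 1.327×10^11) = 1.007×10^8 s.
Converting: 1.007×10^8 s ÷ 86400 s/day = 1170 days.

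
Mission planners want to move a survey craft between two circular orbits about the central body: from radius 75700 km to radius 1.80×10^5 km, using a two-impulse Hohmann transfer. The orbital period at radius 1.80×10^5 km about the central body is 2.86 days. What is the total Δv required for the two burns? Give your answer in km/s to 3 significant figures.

Δv = 2.37 km/s

From Kepler's third law T² = 4π²r³/μ at r = 1.80×10^5 km, T = 2.86 days = 2.86 × 86400 s = 2.47104×10^5 s: μ = 4π²r³/T² = 3.77066×10^6 km³/s².
Transfer-ellipse semi-major axis a_t = (r₁ + r₂)/2 = (75700 + 1.800×10^5)/2 = 1.2785×10^5 km.
Circular speed at r₁: v₁ = √(μ/r₁) = √(3.77066×10^6/75700) = 7.0577 km/s.
On the transfer ellipse at r₁, v² = μ(2/r − 1/a) gives v_p = √[μ(2/r₁ − 1/a_t)] = 8.3743 km/s.
First burn Δv₁ = |v_p − v₁| = 1.317 km/s.
Circular speed at r₂: v₂ = √(μ/r₂) = 4.577 km/s.
Transfer-orbit speed at r₂: v_a = √[μ(2/r₂ − 1/a_t)] = 3.522 km/s.
Second burn Δv₂ = |v₂ − v_a| = 1.055 km/s.
Δv = Δv₁ + Δv₂ = 1.317 + 1.055 = 2.372 km/s.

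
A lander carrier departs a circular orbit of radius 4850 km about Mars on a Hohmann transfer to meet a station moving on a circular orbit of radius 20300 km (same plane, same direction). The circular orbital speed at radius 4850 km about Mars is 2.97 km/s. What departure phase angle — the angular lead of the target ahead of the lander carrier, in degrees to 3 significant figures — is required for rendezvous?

φ = 92.2°

From the circular-orbit relation v² = μ/r at r = 4850 km: μ = v²r = (2.97)² × 4850 = 42781.4 km³/s².
The Hohmann ellipse has a_t = (r₁ + r₂)/2 = 12575 km.
The half-period of the transfer ellipse is t = π√(a_t³/μ) = 21420 s.
Target angular speed ω₂ = √(μ/r₂³) = 7.151×10^-5 rad/s.
Angle swept by the target during transfer: ω₂·t = 1.5317 rad = 87.76°.
Arrival is 180° from departure on the ellipse, so φ = 180° − 87.76° = 92.2°.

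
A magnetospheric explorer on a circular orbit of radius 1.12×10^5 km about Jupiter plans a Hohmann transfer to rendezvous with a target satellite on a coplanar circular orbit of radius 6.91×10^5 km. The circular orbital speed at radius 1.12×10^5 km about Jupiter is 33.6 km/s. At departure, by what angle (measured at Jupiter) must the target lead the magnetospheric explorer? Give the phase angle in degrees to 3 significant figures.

φ = 100°

From the circular-orbit relation v² = μ/r at r = 1.12×10^5 km: μ = v²r = (33.6)² × 1.12×10^5 = 1.26444×10^8 km³/s².
The Hohmann ellipse has a_t = (r₁ + r₂)/2 = 4.015×10^5 km.
The half-period of the transfer ellipse is t = π√(a_t³/μ) = 71077 s.
Target angular speed ω₂ = √(μ/r₂³) = 1.9576×10^-5 rad/s.
Angle swept by the target during transfer: ω₂·t = 1.3914 rad = 79.72°.
Arrival is 180° from departure on the ellipse, so φ = 180° − 79.72° = 100°.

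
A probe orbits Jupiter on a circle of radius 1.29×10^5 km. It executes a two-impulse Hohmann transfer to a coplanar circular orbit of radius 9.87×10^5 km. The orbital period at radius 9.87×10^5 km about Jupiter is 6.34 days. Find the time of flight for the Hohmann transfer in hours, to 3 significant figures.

From Kepler's third law T² = 4π²r³/μ at r = 9.87×10^5 km, T = 6.34 days = 6.34 × 86400 s = 5.47776×10^5 s: μ = 4π²r³/T² = 1.26504×10^8 km³/s².
The Hohmann ellipse has a_t = (r₁ + r₂)/2 = 5.580×10^5 km.
By Kepler's third law the transfer-orbit period is T = 2π√(a_t³/μ), so t = T/2 = 1.164×10^5 s.
Converting: 1.164×10^5 s ÷ 3600 s/hour = 32.3 hours.

t = 32.3 hours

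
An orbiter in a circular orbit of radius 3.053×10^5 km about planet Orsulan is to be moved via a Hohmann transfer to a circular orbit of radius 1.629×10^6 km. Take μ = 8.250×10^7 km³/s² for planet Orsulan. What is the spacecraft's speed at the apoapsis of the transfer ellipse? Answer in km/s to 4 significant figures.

Semi-major axis of the transfer orbit: a_t = (3.053×10^5 + 1.629×10^6)/2 = 9.6715×10^5 km.
At apoapsis, r = 1.629×10^6 km.
Vis-viva: v = √[μ(2/r − 1/a_t)] = √[8.250×10^7 × (2/1.629×10^6 − 1/9.6715×10^5)] = 3.998 km/s.

v = 3.998 km/s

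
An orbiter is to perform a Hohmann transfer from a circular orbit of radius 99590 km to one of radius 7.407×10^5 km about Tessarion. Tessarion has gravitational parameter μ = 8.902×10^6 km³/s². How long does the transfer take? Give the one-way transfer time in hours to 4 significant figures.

Transfer-ellipse semi-major axis a_t = (r₁ + r₂)/2 = (99590 + 7.407×10^5)/2 = 4.20145×10^5 km.
Half the transfer-orbit period gives t = π√(a_t³/μ) = 2.8675×10^5 s.
Converting: 2.8675×10^5 s ÷ 3600 s/hour = 79.65 hours.

t = 79.65 hours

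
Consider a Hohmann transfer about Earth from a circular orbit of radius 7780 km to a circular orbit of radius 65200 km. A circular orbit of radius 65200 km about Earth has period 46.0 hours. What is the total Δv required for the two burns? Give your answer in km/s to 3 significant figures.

From Kepler's third law T² = 4π²r³/μ at r = 65200 km, T = 46.0 hours = 46.0 × 3600 s = 1.656×10^5 s: μ = 4π²r³/T² = 3.99008×10^5 km³/s².
The Hohmann ellipse has a_t = (r₁ + r₂)/2 = 36490 km.
Circular speed at r₁: v₁ = √(μ/r₁) = √(3.99008×10^5/7780) = 7.1615 km/s.
On the transfer ellipse at r₁, v² = μ(2/r − 1/a) gives v_p = √[μ(2/r₁ − 1/a_t)] = 9.5728 km/s.
First burn Δv₁ = |v_p − v₁| = 2.411 km/s.
Circular speed at r₂: v₂ = √(μ/r₂) = 2.474 km/s.
Transfer-orbit speed at r₂: v_a = √[μ(2/r₂ − 1/a_t)] = 1.142 km/s.
Second burn Δv₂ = |v₂ − v_a| = 1.332 km/s.
Total Δv = Δv₁ + Δv₂ = 3.743 km/s.

Δv = 3.74 km/s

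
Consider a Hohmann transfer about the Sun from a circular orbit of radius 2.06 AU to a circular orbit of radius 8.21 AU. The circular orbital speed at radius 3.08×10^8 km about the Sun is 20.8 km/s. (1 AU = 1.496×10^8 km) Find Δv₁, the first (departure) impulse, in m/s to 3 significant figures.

Δv₁ = 5500 m/s

From the circular-orbit relation v² = μ/r at r = 3.08×10^8 km: μ = v²r = (20.8)² × 3.08×10^8 = 1.33253×10^11 km³/s².
In km: r₁ = 2.06 × 1.496×10^8 = 3.08176×10^8 km; r₂ = 8.21 × 1.496×10^8 = 1.228216×10^9 km.
The Hohmann ellipse has a_t = (r₁ + r₂)/2 = 7.68196×10^8 km.
Circular speed at r = 3.08176×10^8 km: v_c = √(μ/r) = 20.794 km/s.
Transfer-orbit speed at the same r (vis-viva, a = a_t): v_t = √[μ(2/r − 1/a_t)] = 26.293 km/s.
Δv₁ = |v_t − v_c| = |26.293 − 20.794| = 5.499 km/s.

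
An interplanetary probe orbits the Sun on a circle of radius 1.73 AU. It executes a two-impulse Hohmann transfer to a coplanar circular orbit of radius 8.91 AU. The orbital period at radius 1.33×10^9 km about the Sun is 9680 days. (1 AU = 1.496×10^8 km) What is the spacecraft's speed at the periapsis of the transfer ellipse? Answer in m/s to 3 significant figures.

From Kepler's third law T² = 4π²r³/μ at r = 1.33×10^9 km, T = 9680 days = 9680 × 86400 s = 8.36352×10^8 s: μ = 4π²r³/T² = 1.32781×10^11 km³/s².
In km: r₁ = 1.73 × 1.496×10^8 = 2.58808×10^8 km; r₂ = 8.91 × 1.496×10^8 = 1.332936×10^9 km.
The Hohmann ellipse has a_t = (r₁ + r₂)/2 = 7.95872×10^8 km.
The periapsis of the transfer ellipse is at r = 2.58808×10^8 km.
Vis-viva: v = √[μ(2/r − 1/a_t)] = √[1.32781×10^11 × (2/2.58808×10^8 − 1/7.95872×10^8)] = 29.31 km/s.

v = 29300 m/s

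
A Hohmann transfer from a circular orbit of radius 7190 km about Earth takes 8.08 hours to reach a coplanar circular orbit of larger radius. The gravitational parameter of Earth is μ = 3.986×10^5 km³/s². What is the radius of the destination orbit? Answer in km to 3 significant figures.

r₂ = 57700 km

Transfer time t = 8.08 hours = 29088 s, and t = π√(a_t³/μ).
So a_t = (μ t²/π²)^(1/3) = (3.986×10^5 × (29088)² / π²)^(1/3) = 32451 km.
Since a_t = (r₁ + r₂)/2, r₂ = 2a_t − r₁ = 2×32451 − 7190 = 57712 km.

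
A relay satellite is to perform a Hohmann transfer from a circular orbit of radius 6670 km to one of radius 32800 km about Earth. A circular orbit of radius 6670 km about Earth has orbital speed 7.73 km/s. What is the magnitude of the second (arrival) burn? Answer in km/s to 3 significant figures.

From the circular-orbit relation v² = μ/r at r = 6670 km: μ = v²r = (7.73)² × 6670 = 3.98552×10^5 km³/s².
The Hohmann ellipse has a_t = (r₁ + r₂)/2 = 19735 km.
On the circular orbit at r = 32800 km, v_c = √(μ/r) = 3.486 km/s.
Transfer-orbit speed at the same r (vis-viva, a = a_t): v_t = √[μ(2/r − 1/a_t)] = 2.027 km/s.
Δv₂ = |v_t − v_c| = |2.027 − 3.486| = 1.459 km/s.

Δv₂ = 1.46 km/s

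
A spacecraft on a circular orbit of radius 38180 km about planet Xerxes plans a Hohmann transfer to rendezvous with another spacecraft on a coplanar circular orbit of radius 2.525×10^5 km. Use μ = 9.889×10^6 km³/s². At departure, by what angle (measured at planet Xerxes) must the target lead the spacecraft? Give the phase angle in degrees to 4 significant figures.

φ = 101.4°

The Hohmann ellipse has a_t = (r₁ + r₂)/2 = 1.4534×10^5 km.
Transfer time t = π√(a_t³/μ) = 55350 s.
Target angular speed ω₂ = √(μ/r₂³) = 2.478×10^-5 rad/s.
Angle swept by the target during transfer: ω₂·t = 1.372 rad = 78.61°.
The spacecraft traverses 180° on the transfer ellipse, so the target must lead by 180° − 78.61° = 101.4°.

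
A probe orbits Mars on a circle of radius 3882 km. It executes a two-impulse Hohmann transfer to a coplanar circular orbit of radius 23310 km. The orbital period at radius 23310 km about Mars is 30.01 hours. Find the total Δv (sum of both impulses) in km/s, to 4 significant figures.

Δv = 1.659 km/s

From Kepler's third law T² = 4π²r³/μ at r = 23310 km, T = 30.01 hours = 30.01 × 3600 s = 1.08036×10^5 s: μ = 4π²r³/T² = 42840.0 km³/s².
The Hohmann ellipse has a_t = (r₁ + r₂)/2 = 13596 km.
Circular speed at r₁: v₁ = √(μ/r₁) = √(42840.0/3882) = 3.322 km/s.
Transfer-orbit speed at r₁ (vis-viva equation): v_p = √[μ(2/r₁ − 1/a_t)] = 4.350 km/s.
First burn Δv₁ = |v_p − v₁| = 1.028 km/s.
Circular speed at r₂: v₂ = √(μ/r₂) = 1.3557 km/s.
Transfer-orbit speed at r₂: v_a = √[μ(2/r₂ − 1/a_t)] = 0.72440 km/s.
Second burn Δv₂ = |v₂ − v_a| = 0.6313 km/s.
Total Δv = Δv₁ + Δv₂ = 1.659 km/s.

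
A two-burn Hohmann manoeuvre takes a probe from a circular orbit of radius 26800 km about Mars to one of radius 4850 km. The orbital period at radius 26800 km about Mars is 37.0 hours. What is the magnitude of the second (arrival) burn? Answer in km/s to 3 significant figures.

From Kepler's third law T² = 4π²r³/μ at r = 26800 km, T = 37.0 hours = 37.0 × 3600 s = 1.332×10^5 s: μ = 4π²r³/T² = 42830.7 km³/s².
Transfer-ellipse semi-major axis a_t = (r₁ + r₂)/2 = (26800 + 4850)/2 = 15825 km.
Circular speed at r = 4850 km: v_c = √(μ/r) = 2.97171 km/s.
Transfer-orbit speed at the same r (vis-viva, a = a_t): v_t = √[μ(2/r − 1/a_t)] = 3.86725 km/s.
Δv₂ = |v_t − v_c| = |3.86725 − 2.97171| = 0.8955 km/s.

Δv₂ = 0.896 km/s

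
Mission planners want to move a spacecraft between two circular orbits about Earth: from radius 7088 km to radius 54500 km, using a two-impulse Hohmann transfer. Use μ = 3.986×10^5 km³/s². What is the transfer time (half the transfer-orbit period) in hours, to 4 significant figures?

The Hohmann ellipse has a_t = (r₁ + r₂)/2 = 30794 km.
By Kepler's third law the transfer-orbit period is T = 2π√(a_t³/μ), so t = T/2 = 26890 s.
Converting: 26890 s ÷ 3600 s/hour = 7.469 hours.

t = 7.469 hours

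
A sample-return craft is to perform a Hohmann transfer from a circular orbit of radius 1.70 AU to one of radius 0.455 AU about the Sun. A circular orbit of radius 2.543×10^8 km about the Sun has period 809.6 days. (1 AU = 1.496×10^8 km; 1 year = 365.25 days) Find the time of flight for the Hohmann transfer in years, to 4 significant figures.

From Kepler's third law T² = 4π²r³/μ at r = 2.543×10^8 km, T = 809.6 days = 809.6 × 86400 s = 6.994944×10^7 s: μ = 4π²r³/T² = 1.32688×10^11 km³/s².
In km: r₁ = 1.70 × 1.496×10^8 = 2.5432×10^8 km; r₂ = 0.455 × 1.496×10^8 = 6.8068×10^7 km.
Transfer-ellipse semi-major axis a_t = (r₁ + r₂)/2 = (2.5432×10^8 + 6.8068×10^7)/2 = 1.61194×10^8 km.
By Kepler's third law the transfer-orbit period is T = 2π√(a_t³/μ), so t = T/2 = 1.765×10^7 s.
Converting: 1.765×10^7 s ÷ 3.15576×10^7 s/year (365.25 × 86400) = 0.5593 years.

t = 0.5593 years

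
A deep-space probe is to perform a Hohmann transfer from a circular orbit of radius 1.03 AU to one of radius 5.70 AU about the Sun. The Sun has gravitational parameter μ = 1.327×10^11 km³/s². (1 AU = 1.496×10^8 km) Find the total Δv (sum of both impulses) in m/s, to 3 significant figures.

Δv = 14400 m/s

In km: r₁ = 1.03 × 1.496×10^8 = 1.54088×10^8 km; r₂ = 5.70 × 1.496×10^8 = 8.5272×10^8 km.
Semi-major axis of the transfer orbit: a_t = (1.54088×10^8 + 8.5272×10^8)/2 = 5.03404×10^8 km.
Circular speed at r₁: v₁ = √(μ/r₁) = √(1.327×10^11/1.54088×10^8) = 29.346 km/s.
On the transfer ellipse at r₁, vis-viva gives v_p = √[μ(2/r₁ − 1/a_t)] = 38.194 km/s.
First burn Δv₁ = |v_p − v₁| = 8.848 km/s.
At r₂, v₂ = √(μ/r₂) = 12.475 km/s.
Transfer-orbit speed at r₂: v_a = √[μ(2/r₂ − 1/a_t)] = 6.9017 km/s.
Second burn Δv₂ = |v₂ − v_a| = 5.573 km/s.
Δv = Δv₁ + Δv₂ = 8.848 + 5.573 = 14.42 km/s.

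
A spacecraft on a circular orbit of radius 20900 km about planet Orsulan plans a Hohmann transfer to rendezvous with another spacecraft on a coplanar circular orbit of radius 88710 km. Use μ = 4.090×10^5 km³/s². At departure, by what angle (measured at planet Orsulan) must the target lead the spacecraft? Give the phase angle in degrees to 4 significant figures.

The Hohmann ellipse has a_t = (r₁ + r₂)/2 = 54805 km.
Transfer time t = π√(a_t³/μ) = 63025.8 s.
Target angular speed ω₂ = √(μ/r₂³) = 2.42049×10^-5 rad/s.
Angle swept by the target during transfer: ω₂·t = 1.52553 rad = 87.41°.
The spacecraft traverses 180° on the transfer ellipse, so the target must lead by 180° − 87.41° = 92.59°.

φ = 92.59°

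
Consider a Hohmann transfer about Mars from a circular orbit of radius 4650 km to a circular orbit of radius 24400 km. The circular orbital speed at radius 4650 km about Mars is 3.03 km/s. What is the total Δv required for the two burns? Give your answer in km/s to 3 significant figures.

From the circular-orbit relation v² = μ/r at r = 4650 km: μ = v²r = (3.03)² × 4650 = 42691.2 km³/s².
Semi-major axis of the transfer orbit: a_t = (4650 + 24400)/2 = 14525 km.
Circular speed at r₁: v₁ = √(μ/r₁) = √(42691.2/4650) = 3.03000 km/s.
On the transfer ellipse at r₁, v² = μ(2/r − 1/a) gives v_p = √[μ(2/r₁ − 1/a_t)] = 3.92717 km/s.
First burn Δv₁ = |v_p − v₁| = 0.89717 km/s.
At r₂, v₂ = √(μ/r₂) = 1.322739 km/s.
Transfer-orbit speed at r₂: v_a = √[μ(2/r₂ − 1/a_t)] = 0.7484152 km/s.
Second burn Δv₂ = |v₂ − v_a| = 0.57432 km/s.
Total Δv = Δv₁ + Δv₂ = 1.471 km/s.

Δv = 1.47 km/s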